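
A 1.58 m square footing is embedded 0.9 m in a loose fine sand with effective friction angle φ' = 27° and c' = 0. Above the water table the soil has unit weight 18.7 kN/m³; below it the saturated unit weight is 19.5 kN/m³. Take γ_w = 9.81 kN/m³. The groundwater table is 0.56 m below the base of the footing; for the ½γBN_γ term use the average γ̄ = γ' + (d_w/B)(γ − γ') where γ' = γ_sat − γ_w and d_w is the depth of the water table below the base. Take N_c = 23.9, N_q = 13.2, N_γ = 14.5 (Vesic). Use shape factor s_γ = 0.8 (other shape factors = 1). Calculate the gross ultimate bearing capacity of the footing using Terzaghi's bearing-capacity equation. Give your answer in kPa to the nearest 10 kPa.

q_ult ≈ 340 kPa

Effective surcharge at the founding depth q = γ·D_f = 18.7 × 0.9 = 16.83 kPa.
With d_w = 0.56 m < B, γ̄ = 9.69 + (0.56/1.58) × (18.7 − 9.69) = 12.883 kN/m³.
q_ult = q·N_q + 0.5·γ·B·N_γ·s_γ
     = 16.83 × 13.2 + 0.5 × 12.883 × 1.58 × 14.5 × 0.8
     = 222.16 + 118.06 = 340.22 kPa.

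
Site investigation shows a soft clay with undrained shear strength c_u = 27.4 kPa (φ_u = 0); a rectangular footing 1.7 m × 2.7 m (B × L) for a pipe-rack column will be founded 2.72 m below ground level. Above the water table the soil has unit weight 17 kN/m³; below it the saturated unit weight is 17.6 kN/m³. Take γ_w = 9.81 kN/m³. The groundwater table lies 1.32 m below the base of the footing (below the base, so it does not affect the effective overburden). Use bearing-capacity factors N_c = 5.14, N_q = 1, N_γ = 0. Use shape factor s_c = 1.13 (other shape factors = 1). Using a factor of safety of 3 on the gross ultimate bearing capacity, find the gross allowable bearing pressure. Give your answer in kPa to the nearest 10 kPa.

Effective surcharge at the founding depth q = γ·D_f = 17 × 2.72 = 46.24 kPa.
q_ult = c·N_c·s_c + q·N_q
     = 27.4 × 5.14 × 1.13 + 46.24 × 1
     = 159.14 + 46.24 = 205.38 kPa.
q_all = 205.38 / 3 = 68.462 kPa.

q_all ≈ 70 kPa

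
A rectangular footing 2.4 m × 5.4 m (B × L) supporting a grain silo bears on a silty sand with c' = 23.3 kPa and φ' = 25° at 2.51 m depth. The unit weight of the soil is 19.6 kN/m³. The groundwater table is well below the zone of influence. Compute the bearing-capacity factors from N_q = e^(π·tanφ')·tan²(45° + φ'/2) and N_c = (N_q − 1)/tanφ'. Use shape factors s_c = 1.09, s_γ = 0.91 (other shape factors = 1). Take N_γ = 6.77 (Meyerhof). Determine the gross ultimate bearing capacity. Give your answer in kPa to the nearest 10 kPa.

tan25° = 0.4663, so N_q = e^(π×0.4663)·tan²(57.5°) = 4.327 × 2.464 = 10.66.
N_c = (10.66 − 1)/tan25° = 20.72.
q = γ·D_f = 19.6 × 2.51 = 49.196 kPa.
c·N_c·s_c = 23.3 × 20.721 × 1.09 = 526.24 kPa
q·N_q = 49.196 × 10.662 = 524.53 kPa
0.5·γ·B·N_γ·s_γ = 0.5 × 19.6 × 2.4 × 6.77 × 0.91 = 144.9 kPa
q_ult = 526.24 + 524.53 + 144.9 = 1195.7 kPa.

q_ult ≈ 1200 kPa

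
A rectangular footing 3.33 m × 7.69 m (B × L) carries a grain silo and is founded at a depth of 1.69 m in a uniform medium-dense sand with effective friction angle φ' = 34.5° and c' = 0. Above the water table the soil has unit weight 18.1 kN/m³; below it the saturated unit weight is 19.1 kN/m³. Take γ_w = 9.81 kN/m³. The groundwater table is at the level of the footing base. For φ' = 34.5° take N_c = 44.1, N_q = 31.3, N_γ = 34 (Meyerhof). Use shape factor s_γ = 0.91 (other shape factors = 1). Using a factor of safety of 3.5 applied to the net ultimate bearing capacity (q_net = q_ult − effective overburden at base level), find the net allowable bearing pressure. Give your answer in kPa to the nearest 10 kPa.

q_all(net) ≈ 400 kPa

Overburden at base level: q = 18.1 × 1.69 = 30.589 kPa.
Below the base the soil is submerged, so the ½γBN_γ term uses γ' = 19.1 − 9.81 = 9.29 kN/m³.
Surcharge term q·N_q = 30.589 × 31.3 = 957.44 kPa; self-weight term 0.5·γ·B·N_γ·s_γ = 0.5 × 9.29 × 3.33 × 34 × 0.91 = 478.58 kPa.
q_ult = 957.44 + 478.58 = 1436 kPa.
Net ultimate: q_net = 1436 − 30.589 = 1405.4 kPa.
q_all(net) = 1405.4 / 3.5 = 401.55 kPa.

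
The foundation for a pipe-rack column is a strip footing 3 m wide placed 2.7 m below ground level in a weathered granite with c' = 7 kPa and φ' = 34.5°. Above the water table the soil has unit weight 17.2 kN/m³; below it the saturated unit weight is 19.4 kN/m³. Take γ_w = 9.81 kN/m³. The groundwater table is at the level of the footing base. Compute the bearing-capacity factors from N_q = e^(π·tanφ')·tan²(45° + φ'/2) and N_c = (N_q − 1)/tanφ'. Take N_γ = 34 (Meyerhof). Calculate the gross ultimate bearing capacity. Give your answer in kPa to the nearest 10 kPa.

q_ult ≈ 2250 kPa

tan34.5° = 0.6873, so N_q = e^(π×0.6873)·tan²(62.25°) = 8.664 × 3.613 = 31.3.
N_c = (31.3 − 1)/tan34.5° = 44.09.
Overburden at base level: q = 17.2 × 2.7 = 46.44 kPa.
Below the base the soil is submerged, so the ½γBN_γ term uses γ' = 19.4 − 9.81 = 9.59 kN/m³.
Cohesion term c·N_c = 7 × 44.085 = 308.6 kPa; surcharge term q·N_q = 46.44 × 31.299 = 1453.5 kPa; self-weight term 0.5·γ·B·N_γ = 0.5 × 9.59 × 3 × 34 = 489.09 kPa.
q_ult = 308.6 + 1453.5 + 489.09 = 2251.2 kPa.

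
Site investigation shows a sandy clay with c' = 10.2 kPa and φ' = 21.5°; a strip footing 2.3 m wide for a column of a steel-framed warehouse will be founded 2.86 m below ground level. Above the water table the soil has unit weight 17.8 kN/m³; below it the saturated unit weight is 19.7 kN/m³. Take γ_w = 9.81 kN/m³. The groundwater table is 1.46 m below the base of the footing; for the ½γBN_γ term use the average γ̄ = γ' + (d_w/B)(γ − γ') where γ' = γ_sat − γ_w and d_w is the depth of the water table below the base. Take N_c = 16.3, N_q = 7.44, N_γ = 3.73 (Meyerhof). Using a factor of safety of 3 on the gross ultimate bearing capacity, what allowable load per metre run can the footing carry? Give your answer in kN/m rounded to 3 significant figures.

Overburden at base level: q = 17.8 × 2.86 = 50.908 kPa.
The water table is 1.46 m below the base (< B = 2.3 m), so the ½γBN_γ term uses γ̄ = γ' + (d_w/B)(γ − γ') = 9.89 + (1.46/2.3)(17.8 − 9.89) = 14.911 kN/m³.
Cohesion term c·N_c = 10.2 × 16.3 = 166.26 kPa; surcharge term q·N_q = 50.908 × 7.44 = 378.76 kPa; self-weight term 0.5·γ·B·N_γ = 0.5 × 14.911 × 2.3 × 3.73 = 63.961 kPa.
q_ult = 166.26 + 378.76 + 63.961 = 608.98 kPa.
Gross allowable pressure q_all = 608.98 / 3 = 202.99 kPa.
Allowable wall load = q_all × B = 202.99 × 2.3 = 466.88 kN per metre run.

≈ 467 kN/m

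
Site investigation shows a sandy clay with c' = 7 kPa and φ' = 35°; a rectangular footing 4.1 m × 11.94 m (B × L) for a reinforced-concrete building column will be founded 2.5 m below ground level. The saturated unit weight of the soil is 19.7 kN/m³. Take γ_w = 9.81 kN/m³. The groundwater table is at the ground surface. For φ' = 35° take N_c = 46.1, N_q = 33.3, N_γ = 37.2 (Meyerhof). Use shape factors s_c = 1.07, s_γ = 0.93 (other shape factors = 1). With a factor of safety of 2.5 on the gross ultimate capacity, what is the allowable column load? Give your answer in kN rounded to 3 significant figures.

P_all ≈ 36600 kN

With the water table at the surface the whole profile is submerged: γ' = 19.7 − 9.81 = 9.89 kN/m³, so q = γ'·D_f = 24.725 kPa; the same γ' applies in the ½γBN_γ term.
q_ult = c·N_c·s_c + q·N_q + 0.5·γ·B·N_γ·s_γ
     = 7 × 46.1 × 1.07 + 24.725 × 33.3 + 0.5 × 9.89 × 4.1 × 37.2 × 0.93
     = 345.29 + 823.34 + 701.42 = 1870 kPa.
Gross allowable pressure q_all = 1870 / 2.5 = 748.02 kPa.
Footing area = 48.954 m², so allowable column load = 748.02 × 48.954 = 36619 kN.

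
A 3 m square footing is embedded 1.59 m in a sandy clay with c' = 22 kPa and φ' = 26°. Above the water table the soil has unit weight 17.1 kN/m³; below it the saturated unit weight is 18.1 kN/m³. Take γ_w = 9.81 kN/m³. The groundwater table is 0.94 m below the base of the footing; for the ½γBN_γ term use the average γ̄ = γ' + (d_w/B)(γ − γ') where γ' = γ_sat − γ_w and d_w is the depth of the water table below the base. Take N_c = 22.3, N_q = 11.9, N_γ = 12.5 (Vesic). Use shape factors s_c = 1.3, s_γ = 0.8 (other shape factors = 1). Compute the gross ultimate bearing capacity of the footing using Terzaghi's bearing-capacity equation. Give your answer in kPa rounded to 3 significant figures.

q_ult ≈ 1130 kPa

Effective surcharge at the founding depth q = γ·D_f = 17.1 × 1.59 = 27.189 kPa.
With d_w = 0.94 m < B, γ̄ = 8.29 + (0.94/3) × (17.1 − 8.29) = 11.05 kN/m³.
q_ult = c·N_c·s_c + q·N_q + 0.5·γ·B·N_γ·s_γ
     = 22 × 22.3 × 1.3 + 27.189 × 11.9 + 0.5 × 11.05 × 3 × 12.5 × 0.8
     = 637.78 + 323.55 + 165.76 = 1127.1 kPa.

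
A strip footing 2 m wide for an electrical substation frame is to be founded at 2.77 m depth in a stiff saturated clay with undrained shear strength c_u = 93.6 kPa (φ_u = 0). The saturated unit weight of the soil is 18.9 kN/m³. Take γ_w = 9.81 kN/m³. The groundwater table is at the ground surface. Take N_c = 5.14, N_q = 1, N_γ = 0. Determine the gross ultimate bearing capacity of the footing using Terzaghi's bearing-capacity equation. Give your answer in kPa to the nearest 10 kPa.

With the water table at the surface the whole profile is submerged: γ' = 18.9 − 9.81 = 9.09 kN/m³, so q = γ'·D_f = 25.179 kPa.
q_ult = c·N_c + q·N_q
     = 93.6 × 5.14 + 25.179 × 1
     = 481.1 + 25.179 = 506.28 kPa.

q_ult ≈ 510 kPa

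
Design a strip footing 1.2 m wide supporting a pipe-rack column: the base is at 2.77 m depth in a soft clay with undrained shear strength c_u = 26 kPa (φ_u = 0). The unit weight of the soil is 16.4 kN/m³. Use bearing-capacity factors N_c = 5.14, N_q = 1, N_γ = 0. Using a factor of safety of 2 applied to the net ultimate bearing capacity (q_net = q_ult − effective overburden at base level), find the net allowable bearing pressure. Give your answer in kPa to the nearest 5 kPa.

q = γ·D_f = 16.4 × 2.77 = 45.428 kPa.
c·N_c = 26 × 5.14 = 133.64 kPa
q·N_q = 45.428 × 1 = 45.428 kPa
q_ult = 133.64 + 45.428 = 179.07 kPa.
Net ultimate: q_net = 179.07 − 45.428 = 133.64 kPa.
q_all(net) = 133.64 / 2 = 66.82 kPa.

q_all(net) ≈ 65 kPa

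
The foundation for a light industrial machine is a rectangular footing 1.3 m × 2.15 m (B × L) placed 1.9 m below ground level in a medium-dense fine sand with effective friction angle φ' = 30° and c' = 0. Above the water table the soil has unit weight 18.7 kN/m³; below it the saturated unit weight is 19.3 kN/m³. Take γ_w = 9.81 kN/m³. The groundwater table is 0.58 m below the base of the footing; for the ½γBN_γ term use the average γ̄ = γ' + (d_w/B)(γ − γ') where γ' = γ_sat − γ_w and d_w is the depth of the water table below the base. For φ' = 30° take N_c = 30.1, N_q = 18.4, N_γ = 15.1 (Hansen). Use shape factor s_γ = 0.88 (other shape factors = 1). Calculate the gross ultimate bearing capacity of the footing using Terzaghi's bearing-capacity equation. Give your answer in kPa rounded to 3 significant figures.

q_ult ≈ 771 kPa

Overburden at base level: q = 18.7 × 1.9 = 35.53 kPa.
The water table is 0.58 m below the base (< B = 1.3 m), so the ½γBN_γ term uses γ̄ = γ' + (d_w/B)(γ − γ') = 9.49 + (0.58/1.3)(18.7 − 9.49) = 13.599 kN/m³.
Surcharge term q·N_q = 35.53 × 18.4 = 653.75 kPa; self-weight term 0.5·γ·B·N_γ·s_γ = 0.5 × 13.599 × 1.3 × 15.1 × 0.88 = 117.46 kPa.
q_ult = 653.75 + 117.46 = 771.21 kPa.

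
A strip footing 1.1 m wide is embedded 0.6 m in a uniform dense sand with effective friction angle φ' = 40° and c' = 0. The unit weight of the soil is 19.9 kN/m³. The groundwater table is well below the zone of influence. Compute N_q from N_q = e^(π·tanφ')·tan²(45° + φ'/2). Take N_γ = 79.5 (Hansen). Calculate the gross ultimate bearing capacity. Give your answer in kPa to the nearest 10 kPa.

q_ult ≈ 1640 kPa

tan40° = 0.8391, so N_q = e^(π×0.8391)·tan²(65°) = 13.959 × 4.599 = 64.2.
Overburden at base level: q = 19.9 × 0.6 = 11.94 kPa.
Surcharge term q·N_q = 11.94 × 64.195 = 766.49 kPa; self-weight term 0.5·γ·B·N_γ = 0.5 × 19.9 × 1.1 × 79.5 = 870.13 kPa.
q_ult = 766.49 + 870.13 = 1636.6 kPa.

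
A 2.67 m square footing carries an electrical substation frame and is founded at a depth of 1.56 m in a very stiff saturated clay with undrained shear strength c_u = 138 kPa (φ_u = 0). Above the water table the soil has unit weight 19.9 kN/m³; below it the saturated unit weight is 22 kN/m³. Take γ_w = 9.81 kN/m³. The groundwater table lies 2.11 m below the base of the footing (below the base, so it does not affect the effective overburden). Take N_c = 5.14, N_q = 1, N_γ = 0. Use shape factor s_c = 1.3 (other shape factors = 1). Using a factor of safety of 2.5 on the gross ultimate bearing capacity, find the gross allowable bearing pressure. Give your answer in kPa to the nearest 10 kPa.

Overburden at base level: q = 19.9 × 1.56 = 31.044 kPa.
Cohesion term c·N_c·s_c = 138 × 5.14 × 1.3 = 922.12 kPa; surcharge term q·N_q = 31.044 × 1 = 31.044 kPa.
q_ult = 922.12 + 31.044 = 953.16 kPa.
q_all = 953.16 / 2.5 = 381.26 kPa.

q_all ≈ 380 kPa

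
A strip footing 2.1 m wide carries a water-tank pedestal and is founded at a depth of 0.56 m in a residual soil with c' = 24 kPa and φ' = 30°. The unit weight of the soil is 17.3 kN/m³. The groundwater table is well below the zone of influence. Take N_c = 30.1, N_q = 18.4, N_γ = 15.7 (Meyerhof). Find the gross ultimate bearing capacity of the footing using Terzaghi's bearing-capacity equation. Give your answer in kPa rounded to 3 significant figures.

Overburden at base level: q = 17.3 × 0.56 = 9.688 kPa.
Cohesion term c·N_c = 24 × 30.1 = 722.4 kPa; surcharge term q·N_q = 9.688 × 18.4 = 178.26 kPa; self-weight term 0.5·γ·B·N_γ = 0.5 × 17.3 × 2.1 × 15.7 = 285.19 kPa.
q_ult = 722.4 + 178.26 + 285.19 = 1185.8 kPa.

q_ult ≈ 1190 kPa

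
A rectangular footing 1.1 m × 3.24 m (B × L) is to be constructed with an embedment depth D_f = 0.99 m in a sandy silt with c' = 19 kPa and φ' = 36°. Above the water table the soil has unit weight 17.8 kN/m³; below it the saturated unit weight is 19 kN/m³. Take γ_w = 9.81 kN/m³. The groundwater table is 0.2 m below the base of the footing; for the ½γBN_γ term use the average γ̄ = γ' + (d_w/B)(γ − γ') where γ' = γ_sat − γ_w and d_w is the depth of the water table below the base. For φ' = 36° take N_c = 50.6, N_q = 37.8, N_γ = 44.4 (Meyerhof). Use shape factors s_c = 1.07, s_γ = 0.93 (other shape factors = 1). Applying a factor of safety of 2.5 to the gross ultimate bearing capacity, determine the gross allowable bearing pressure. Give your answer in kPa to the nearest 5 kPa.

Effective surcharge at the founding depth q = γ·D_f = 17.8 × 0.99 = 17.622 kPa.
With d_w = 0.2 m < B, γ̄ = 9.19 + (0.2/1.1) × (17.8 − 9.19) = 10.755 kN/m³.
q_ult = c·N_c·s_c + q·N_q + 0.5·γ·B·N_γ·s_γ
     = 19 × 50.6 × 1.07 + 17.622 × 37.8 + 0.5 × 10.755 × 1.1 × 44.4 × 0.93
     = 1028.7 + 666.11 + 244.26 = 1939.1 kPa.
q_all = q_ult / FS = 1939.1 / 2.5 = 775.63 kPa.

q_all ≈ 775 kPa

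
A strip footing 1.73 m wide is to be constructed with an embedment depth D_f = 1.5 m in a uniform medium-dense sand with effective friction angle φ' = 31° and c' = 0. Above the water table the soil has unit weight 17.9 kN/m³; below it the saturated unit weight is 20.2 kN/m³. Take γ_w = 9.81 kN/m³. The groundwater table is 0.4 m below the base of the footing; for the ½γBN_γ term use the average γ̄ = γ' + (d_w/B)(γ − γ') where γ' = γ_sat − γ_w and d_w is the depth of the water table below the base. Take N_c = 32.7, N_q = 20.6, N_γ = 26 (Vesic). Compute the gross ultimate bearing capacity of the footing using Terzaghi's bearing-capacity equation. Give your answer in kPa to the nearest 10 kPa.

q = γ·D_f = 17.9 × 1.5 = 26.85 kPa.
γ' = 10.39 kN/m³; averaging over the depth B below the base, γ̄ = γ' + (d_w/B)(γ − γ') = 12.126 kN/m³.
q·N_q = 26.85 × 20.6 = 553.11 kPa
0.5·γ·B·N_γ = 0.5 × 12.126 × 1.73 × 26 = 272.72 kPa
q_ult = 553.11 + 272.72 = 825.83 kPa.

q_ult ≈ 830 kPa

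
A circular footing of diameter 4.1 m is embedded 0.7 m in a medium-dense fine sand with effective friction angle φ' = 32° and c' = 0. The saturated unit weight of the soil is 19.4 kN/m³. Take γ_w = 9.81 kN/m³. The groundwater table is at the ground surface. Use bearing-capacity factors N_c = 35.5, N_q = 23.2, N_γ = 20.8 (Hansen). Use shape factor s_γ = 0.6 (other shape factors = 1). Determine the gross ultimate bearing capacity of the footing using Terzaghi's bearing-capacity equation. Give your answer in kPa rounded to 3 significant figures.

Water table at ground surface, so effective unit weight γ' = 19.4 − 9.81 = 9.59 kN/m³ is used throughout; overburden q = 9.59 × 0.7 = 6.713 kPa; the same γ' applies in the ½γBN_γ term.
Surcharge term q·N_q = 6.713 × 23.2 = 155.74 kPa; self-weight term 0.5·γ·B·N_γ·s_γ = 0.5 × 9.59 × 4.1 × 20.8 × 0.6 = 245.35 kPa.
q_ult = 155.74 + 245.35 = 401.09 kPa.

q_ult ≈ 401 kPa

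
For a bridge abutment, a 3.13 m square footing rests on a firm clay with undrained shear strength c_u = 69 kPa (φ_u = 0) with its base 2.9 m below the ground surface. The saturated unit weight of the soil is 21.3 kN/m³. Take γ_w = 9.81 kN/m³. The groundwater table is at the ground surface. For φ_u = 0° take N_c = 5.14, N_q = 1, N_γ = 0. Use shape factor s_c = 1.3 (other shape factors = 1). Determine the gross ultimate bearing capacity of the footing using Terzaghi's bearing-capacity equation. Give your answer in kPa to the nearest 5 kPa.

γ' = 21.3 − 9.81 = 11.49 kN/m³ (submerged throughout). q = 11.49 × 2.9 = 33.321 kPa.
c·N_c·s_c = 69 × 5.14 × 1.3 = 461.06 kPa
q·N_q = 33.321 × 1 = 33.321 kPa
q_ult = 461.06 + 33.321 = 494.38 kPa.

q_ult ≈ 495 kPa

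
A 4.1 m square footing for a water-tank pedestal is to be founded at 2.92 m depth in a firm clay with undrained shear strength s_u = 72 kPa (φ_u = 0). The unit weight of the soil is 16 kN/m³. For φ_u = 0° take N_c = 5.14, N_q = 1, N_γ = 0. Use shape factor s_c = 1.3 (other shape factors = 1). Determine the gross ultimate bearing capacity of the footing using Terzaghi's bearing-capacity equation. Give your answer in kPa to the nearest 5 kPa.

q_ult ≈ 530 kPa

Effective surcharge at the founding depth q = γ·D_f = 16 × 2.92 = 46.72 kPa.
q_ult = c·N_c·s_c + q·N_q
     = 72 × 5.14 × 1.3 + 46.72 × 1
     = 481.1 + 46.72 = 527.82 kPa.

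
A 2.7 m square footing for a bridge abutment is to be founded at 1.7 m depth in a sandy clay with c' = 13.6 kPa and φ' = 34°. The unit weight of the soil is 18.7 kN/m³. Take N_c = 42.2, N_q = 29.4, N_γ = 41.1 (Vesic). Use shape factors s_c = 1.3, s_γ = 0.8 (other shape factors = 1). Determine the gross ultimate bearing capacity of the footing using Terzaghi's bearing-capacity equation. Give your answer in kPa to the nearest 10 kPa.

q = γ·D_f = 18.7 × 1.7 = 31.79 kPa.
c·N_c·s_c = 13.6 × 42.2 × 1.3 = 746.1 kPa
q·N_q = 31.79 × 29.4 = 934.63 kPa
0.5·γ·B·N_γ·s_γ = 0.5 × 18.7 × 2.7 × 41.1 × 0.8 = 830.06 kPa
q_ult = 746.1 + 934.63 + 830.06 = 2510.8 kPa.

q_ult ≈ 2510 kPa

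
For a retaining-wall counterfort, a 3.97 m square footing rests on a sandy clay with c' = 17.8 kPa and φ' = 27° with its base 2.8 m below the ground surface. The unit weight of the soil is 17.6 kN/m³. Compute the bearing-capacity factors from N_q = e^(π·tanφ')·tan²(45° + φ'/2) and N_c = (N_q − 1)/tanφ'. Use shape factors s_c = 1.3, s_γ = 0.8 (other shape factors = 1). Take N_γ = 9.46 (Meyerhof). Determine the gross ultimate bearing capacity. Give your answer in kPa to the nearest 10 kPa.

q_ult ≈ 1470 kPa

tan27° = 0.5095, so N_q = e^(π×0.5095)·tan²(58.5°) = 4.957 × 2.663 = 13.2.
N_c = (13.2 − 1)/tan27° = 23.94.
Overburden at base level: q = 17.6 × 2.8 = 49.28 kPa.
Cohesion term c·N_c·s_c = 17.8 × 23.942 × 1.3 = 554.02 kPa; surcharge term q·N_q = 49.28 × 13.199 = 650.45 kPa; self-weight term 0.5·γ·B·N_γ·s_γ = 0.5 × 17.6 × 3.97 × 9.46 × 0.8 = 264.4 kPa.
q_ult = 554.02 + 650.45 + 264.4 = 1468.9 kPa.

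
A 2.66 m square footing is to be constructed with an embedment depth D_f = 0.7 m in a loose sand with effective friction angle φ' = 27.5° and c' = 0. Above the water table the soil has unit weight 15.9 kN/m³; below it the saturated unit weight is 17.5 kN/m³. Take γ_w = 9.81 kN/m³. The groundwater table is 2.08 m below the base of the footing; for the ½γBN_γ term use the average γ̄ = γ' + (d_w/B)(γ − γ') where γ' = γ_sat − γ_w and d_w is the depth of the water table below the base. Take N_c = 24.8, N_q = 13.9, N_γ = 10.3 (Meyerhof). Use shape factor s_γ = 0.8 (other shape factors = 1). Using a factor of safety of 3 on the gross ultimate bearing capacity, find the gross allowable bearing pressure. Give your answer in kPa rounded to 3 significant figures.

Overburden at base level: q = 15.9 × 0.7 = 11.13 kPa.
The water table is 2.08 m below the base (< B = 2.66 m), so the ½γBN_γ term uses γ̄ = γ' + (d_w/B)(γ − γ') = 7.69 + (2.08/2.66)(15.9 − 7.69) = 14.11 kN/m³.
Surcharge term q·N_q = 11.13 × 13.9 = 154.71 kPa; self-weight term 0.5·γ·B·N_γ·s_γ = 0.5 × 14.11 × 2.66 × 10.3 × 0.8 = 154.63 kPa.
q_ult = 154.71 + 154.63 = 309.34 kPa.
q_all = 309.34 / 3 = 103.11 kPa.

q_all ≈ 103 kPa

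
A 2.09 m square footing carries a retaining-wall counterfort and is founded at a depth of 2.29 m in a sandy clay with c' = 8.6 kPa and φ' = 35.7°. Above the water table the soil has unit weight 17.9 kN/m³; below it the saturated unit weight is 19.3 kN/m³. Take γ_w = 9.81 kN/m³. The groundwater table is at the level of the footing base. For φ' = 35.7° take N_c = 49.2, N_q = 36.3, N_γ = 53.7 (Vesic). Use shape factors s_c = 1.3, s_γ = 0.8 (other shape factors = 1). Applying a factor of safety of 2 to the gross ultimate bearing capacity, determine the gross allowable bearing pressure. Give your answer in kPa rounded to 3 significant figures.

q_all ≈ 1230 kPa

Overburden at base level: q = 17.9 × 2.29 = 40.991 kPa.
Below the base the soil is submerged, so the ½γBN_γ term uses γ' = 19.3 − 9.81 = 9.49 kN/m³.
Cohesion term c·N_c·s_c = 8.6 × 49.2 × 1.3 = 550.06 kPa; surcharge term q·N_q = 40.991 × 36.3 = 1488 kPa; self-weight term 0.5·γ·B·N_γ·s_γ = 0.5 × 9.49 × 2.09 × 53.7 × 0.8 = 426.04 kPa.
q_ult = 550.06 + 1488 + 426.04 = 2464.1 kPa.
q_all = q_ult / FS = 2464.1 / 2 = 1232 kPa.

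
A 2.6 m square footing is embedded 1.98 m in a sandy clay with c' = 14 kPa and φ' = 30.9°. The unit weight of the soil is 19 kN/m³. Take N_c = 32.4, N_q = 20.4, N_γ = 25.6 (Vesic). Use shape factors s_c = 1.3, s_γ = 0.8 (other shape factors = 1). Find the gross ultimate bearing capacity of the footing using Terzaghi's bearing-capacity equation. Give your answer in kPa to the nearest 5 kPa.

Overburden at base level: q = 19 × 1.98 = 37.62 kPa.
Cohesion term c·N_c·s_c = 14 × 32.4 × 1.3 = 589.68 kPa; surcharge term q·N_q = 37.62 × 20.4 = 767.45 kPa; self-weight term 0.5·γ·B·N_γ·s_γ = 0.5 × 19 × 2.6 × 25.6 × 0.8 = 505.86 kPa.
q_ult = 589.68 + 767.45 + 505.86 = 1863 kPa.

q_ult ≈ 1865 kPa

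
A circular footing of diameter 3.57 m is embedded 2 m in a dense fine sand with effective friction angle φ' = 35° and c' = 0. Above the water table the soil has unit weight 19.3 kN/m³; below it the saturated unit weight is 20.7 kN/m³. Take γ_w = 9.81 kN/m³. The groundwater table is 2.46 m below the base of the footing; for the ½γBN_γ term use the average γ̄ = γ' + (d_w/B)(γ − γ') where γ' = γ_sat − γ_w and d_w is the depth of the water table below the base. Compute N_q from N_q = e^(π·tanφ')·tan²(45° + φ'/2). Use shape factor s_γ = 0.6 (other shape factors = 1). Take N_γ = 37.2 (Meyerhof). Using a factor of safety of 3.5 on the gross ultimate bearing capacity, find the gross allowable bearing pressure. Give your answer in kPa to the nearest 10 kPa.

N_q = e^(π·tan35°)·tan²(62.5°) = 33.3.
q = γ·D_f = 19.3 × 2 = 38.6 kPa.
γ' = 10.89 kN/m³; averaging over the depth B below the base, γ̄ = γ' + (d_w/B)(γ − γ') = 16.685 kN/m³.
q·N_q = 38.6 × 33.296 = 1285.2 kPa
0.5·γ·B·N_γ·s_γ = 0.5 × 16.685 × 3.57 × 37.2 × 0.6 = 664.76 kPa
q_ult = 1285.2 + 664.76 = 1950 kPa.
q_all = 1950 / 3.5 = 557.14 kPa.

q_all ≈ 560 kPa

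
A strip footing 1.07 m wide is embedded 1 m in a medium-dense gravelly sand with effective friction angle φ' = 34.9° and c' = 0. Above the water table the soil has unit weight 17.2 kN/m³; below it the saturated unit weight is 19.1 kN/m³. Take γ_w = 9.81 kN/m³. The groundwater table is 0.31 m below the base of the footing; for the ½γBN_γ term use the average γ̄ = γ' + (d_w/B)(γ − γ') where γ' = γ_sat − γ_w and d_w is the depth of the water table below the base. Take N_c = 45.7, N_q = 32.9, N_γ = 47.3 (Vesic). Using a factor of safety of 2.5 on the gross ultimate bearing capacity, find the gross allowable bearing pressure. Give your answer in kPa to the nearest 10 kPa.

q_all ≈ 340 kPa

q = γ·D_f = 17.2 × 1 = 17.2 kPa.
γ' = 9.29 kN/m³; averaging over the depth B below the base, γ̄ = γ' + (d_w/B)(γ − γ') = 11.582 kN/m³.
q·N_q = 17.2 × 32.9 = 565.88 kPa
0.5·γ·B·N_γ = 0.5 × 11.582 × 1.07 × 47.3 = 293.08 kPa
q_ult = 565.88 + 293.08 = 858.96 kPa.
q_all = 858.96 / 2.5 = 343.58 kPa.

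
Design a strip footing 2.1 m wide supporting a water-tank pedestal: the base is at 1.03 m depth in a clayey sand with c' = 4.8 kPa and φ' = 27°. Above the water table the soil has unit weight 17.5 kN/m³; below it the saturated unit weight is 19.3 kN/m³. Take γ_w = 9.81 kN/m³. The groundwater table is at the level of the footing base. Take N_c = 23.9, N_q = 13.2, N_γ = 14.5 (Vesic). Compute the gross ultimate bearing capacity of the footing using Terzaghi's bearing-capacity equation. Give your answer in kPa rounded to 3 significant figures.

q_ult ≈ 497 kPa

q = γ·D_f = 17.5 × 1.03 = 18.025 kPa.
For the ½γBN_γ term take γ' = 19.3 − 9.81 = 9.49 kN/m³ (soil below base is submerged).
c·N_c = 4.8 × 23.9 = 114.72 kPa
q·N_q = 18.025 × 13.2 = 237.93 kPa
0.5·γ·B·N_γ = 0.5 × 9.49 × 2.1 × 14.5 = 144.49 kPa
q_ult = 114.72 + 237.93 + 144.49 = 497.14 kPa.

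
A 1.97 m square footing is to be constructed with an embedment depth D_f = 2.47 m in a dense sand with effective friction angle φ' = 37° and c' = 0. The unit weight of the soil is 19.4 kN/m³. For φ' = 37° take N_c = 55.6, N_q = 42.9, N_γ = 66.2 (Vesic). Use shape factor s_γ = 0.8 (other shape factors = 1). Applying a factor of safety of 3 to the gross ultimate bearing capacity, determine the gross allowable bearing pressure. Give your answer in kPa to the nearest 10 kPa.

Overburden at base level: q = 19.4 × 2.47 = 47.918 kPa.
Surcharge term q·N_q = 47.918 × 42.9 = 2055.7 kPa; self-weight term 0.5·γ·B·N_γ·s_γ = 0.5 × 19.4 × 1.97 × 66.2 × 0.8 = 1012 kPa.
q_ult = 2055.7 + 1012 = 3067.7 kPa.
q_all = q_ult / FS = 3067.7 / 3 = 1022.6 kPa.

q_all ≈ 1020 kPa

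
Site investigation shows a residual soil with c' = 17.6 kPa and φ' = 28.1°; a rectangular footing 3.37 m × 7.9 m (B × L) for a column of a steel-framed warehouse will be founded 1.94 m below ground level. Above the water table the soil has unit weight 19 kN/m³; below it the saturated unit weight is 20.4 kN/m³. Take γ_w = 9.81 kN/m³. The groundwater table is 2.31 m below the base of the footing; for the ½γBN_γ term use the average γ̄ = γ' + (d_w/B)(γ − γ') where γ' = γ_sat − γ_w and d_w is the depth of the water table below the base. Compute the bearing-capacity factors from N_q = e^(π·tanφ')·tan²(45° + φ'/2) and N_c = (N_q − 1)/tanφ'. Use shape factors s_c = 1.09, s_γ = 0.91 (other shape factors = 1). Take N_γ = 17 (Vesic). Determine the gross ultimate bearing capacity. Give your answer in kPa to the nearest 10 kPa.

q_ult ≈ 1470 kPa

tan28.1° = 0.534, so N_q = e^(π×0.534)·tan²(59.05°) = 5.352 × 2.781 = 14.88.
N_c = (14.88 − 1)/tan28.1° = 26.
q = γ·D_f = 19 × 1.94 = 36.86 kPa.
γ' = 10.59 kN/m³; averaging over the depth B below the base, γ̄ = γ' + (d_w/B)(γ − γ') = 16.355 kN/m³.
c·N_c·s_c = 17.6 × 26 × 1.09 = 498.78 kPa
q·N_q = 36.86 × 14.883 = 548.57 kPa
0.5·γ·B·N_γ·s_γ = 0.5 × 16.355 × 3.37 × 17 × 0.91 = 426.32 kPa
q_ult = 498.78 + 548.57 + 426.32 = 1473.7 kPa.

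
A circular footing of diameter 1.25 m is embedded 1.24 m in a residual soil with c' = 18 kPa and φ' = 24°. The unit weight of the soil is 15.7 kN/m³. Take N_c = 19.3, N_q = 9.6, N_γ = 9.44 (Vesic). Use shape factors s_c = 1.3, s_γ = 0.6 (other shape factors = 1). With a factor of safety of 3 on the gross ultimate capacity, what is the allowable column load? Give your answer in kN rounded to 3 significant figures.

q = γ·D_f = 15.7 × 1.24 = 19.468 kPa.
c·N_c·s_c = 18 × 19.3 × 1.3 = 451.62 kPa
q·N_q = 19.468 × 9.6 = 186.89 kPa
0.5·γ·B·N_γ·s_γ = 0.5 × 15.7 × 1.25 × 9.44 × 0.6 = 55.578 kPa
q_ult = 451.62 + 186.89 + 55.578 = 694.09 kPa.
Gross allowable pressure q_all = 694.09 / 3 = 231.36 kPa.
Footing area = 1.2272 m², so allowable column load = 231.36 × 1.2272 = 283.93 kN.

P_all ≈ 284 kN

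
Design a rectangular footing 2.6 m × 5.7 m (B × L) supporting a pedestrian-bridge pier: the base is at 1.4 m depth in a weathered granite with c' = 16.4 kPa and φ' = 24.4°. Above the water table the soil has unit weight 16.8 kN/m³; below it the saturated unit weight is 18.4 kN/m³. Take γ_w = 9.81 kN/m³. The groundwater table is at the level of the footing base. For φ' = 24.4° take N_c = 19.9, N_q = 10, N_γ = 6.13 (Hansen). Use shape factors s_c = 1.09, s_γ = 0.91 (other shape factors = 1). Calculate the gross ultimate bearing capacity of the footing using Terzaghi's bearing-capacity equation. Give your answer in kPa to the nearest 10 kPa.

Effective surcharge at the founding depth q = γ·D_f = 16.8 × 1.4 = 23.52 kPa.
The water table coincides with the base, so in the self-weight term γ → γ' = 8.59 kN/m³.
q_ult = c·N_c·s_c + q·N_q + 0.5·γ·B·N_γ·s_γ
     = 16.4 × 19.9 × 1.09 + 23.52 × 10 + 0.5 × 8.59 × 2.6 × 6.13 × 0.91
     = 355.73 + 235.2 + 62.293 = 653.23 kPa.

q_ult ≈ 650 kPa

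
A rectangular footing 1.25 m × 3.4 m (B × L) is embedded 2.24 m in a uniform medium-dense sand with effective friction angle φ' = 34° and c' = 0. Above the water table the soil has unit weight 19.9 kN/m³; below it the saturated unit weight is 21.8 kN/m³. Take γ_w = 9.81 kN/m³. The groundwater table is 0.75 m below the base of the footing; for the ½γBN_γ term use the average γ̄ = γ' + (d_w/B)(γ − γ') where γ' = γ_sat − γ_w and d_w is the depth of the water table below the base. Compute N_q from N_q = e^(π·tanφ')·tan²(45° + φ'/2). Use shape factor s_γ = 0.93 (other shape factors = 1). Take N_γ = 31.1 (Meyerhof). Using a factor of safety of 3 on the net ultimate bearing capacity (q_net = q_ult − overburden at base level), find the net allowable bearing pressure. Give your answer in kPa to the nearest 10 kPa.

N_q = e^(π·tan34°)·tan²(62°) = 29.44.
q = γ·D_f = 19.9 × 2.24 = 44.576 kPa.
γ' = 11.99 kN/m³; averaging over the depth B below the base, γ̄ = γ' + (d_w/B)(γ − γ') = 16.736 kN/m³.
q·N_q = 44.576 × 29.44 = 1312.3 kPa
0.5·γ·B·N_γ·s_γ = 0.5 × 16.736 × 1.25 × 31.1 × 0.93 = 302.53 kPa
q_ult = 1312.3 + 302.53 = 1614.8 kPa.
q_net = 1614.8 − 44.576 = 1570.3 kPa.
q_all(net) = 1570.3 / 3 = 523.42 kPa.

q_all(net) ≈ 520 kPa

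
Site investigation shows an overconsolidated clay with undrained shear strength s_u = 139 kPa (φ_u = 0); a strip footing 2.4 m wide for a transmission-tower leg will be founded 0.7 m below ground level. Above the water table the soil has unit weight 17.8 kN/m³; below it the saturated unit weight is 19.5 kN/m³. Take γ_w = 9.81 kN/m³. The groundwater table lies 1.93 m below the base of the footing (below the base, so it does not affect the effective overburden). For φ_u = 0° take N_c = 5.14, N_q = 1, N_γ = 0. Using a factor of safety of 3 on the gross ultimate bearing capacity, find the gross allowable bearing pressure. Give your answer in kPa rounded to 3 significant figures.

Overburden at base level: q = 17.8 × 0.7 = 12.46 kPa.
Cohesion term c·N_c = 139 × 5.14 = 714.46 kPa; surcharge term q·N_q = 12.46 × 1 = 12.46 kPa.
q_ult = 714.46 + 12.46 = 726.92 kPa.
q_all = 726.92 / 3 = 242.31 kPa.

q_all ≈ 242 kPa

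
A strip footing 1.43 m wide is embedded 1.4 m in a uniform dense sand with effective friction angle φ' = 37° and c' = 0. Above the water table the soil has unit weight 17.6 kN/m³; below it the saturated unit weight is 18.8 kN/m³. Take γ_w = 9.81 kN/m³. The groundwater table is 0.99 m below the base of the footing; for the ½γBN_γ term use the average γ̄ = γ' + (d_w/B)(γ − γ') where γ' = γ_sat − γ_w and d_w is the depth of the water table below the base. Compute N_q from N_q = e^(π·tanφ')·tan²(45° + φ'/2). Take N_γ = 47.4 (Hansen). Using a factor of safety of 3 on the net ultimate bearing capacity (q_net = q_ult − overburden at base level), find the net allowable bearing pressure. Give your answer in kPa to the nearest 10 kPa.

N_q = e^(π·tan37°)·tan²(63.5°) = 42.92.
Effective surcharge at the founding depth q = γ·D_f = 17.6 × 1.4 = 24.64 kPa.
With d_w = 0.99 m < B, γ̄ = 8.99 + (0.99/1.43) × (17.6 − 8.99) = 14.951 kN/m³.
q_ult = q·N_q + 0.5·γ·B·N_γ
     = 24.64 × 42.92 + 0.5 × 14.951 × 1.43 × 47.4
     = 1057.5 + 506.7 = 1564.2 kPa.
q_net = 1564.2 − 24.64 = 1539.6 kPa.
q_all(net) = 1539.6 / 3 = 513.2 kPa.

q_all(net) ≈ 510 kPa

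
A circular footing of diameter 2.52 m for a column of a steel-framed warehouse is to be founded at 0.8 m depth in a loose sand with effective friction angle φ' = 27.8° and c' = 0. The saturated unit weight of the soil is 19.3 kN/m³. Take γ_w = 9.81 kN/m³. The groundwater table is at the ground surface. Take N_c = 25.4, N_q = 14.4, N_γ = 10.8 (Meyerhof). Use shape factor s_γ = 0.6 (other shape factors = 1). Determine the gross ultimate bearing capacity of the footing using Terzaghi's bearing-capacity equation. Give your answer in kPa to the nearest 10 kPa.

q_ult ≈ 190 kPa

With the water table at the surface the whole profile is submerged: γ' = 19.3 − 9.81 = 9.49 kN/m³, so q = γ'·D_f = 7.592 kPa; the same γ' applies in the ½γBN_γ term.
q_ult = q·N_q + 0.5·γ·B·N_γ·s_γ
     = 7.592 × 14.4 + 0.5 × 9.49 × 2.52 × 10.8 × 0.6
     = 109.32 + 77.484 = 186.81 kPa.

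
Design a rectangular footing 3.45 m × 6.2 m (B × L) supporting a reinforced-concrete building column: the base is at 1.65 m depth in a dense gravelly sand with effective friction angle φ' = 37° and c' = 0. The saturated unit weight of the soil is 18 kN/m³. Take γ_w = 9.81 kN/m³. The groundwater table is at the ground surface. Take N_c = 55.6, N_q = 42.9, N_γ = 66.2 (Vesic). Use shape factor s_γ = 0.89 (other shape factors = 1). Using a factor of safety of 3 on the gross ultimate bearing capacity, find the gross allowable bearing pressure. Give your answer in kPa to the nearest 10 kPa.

q_all ≈ 470 kPa

Water table at ground surface, so effective unit weight γ' = 18 − 9.81 = 8.19 kN/m³ is used throughout; overburden q = 8.19 × 1.65 = 13.513 kPa; the same γ' applies in the ½γBN_γ term.
Surcharge term q·N_q = 13.513 × 42.9 = 579.73 kPa; self-weight term 0.5·γ·B·N_γ·s_γ = 0.5 × 8.19 × 3.45 × 66.2 × 0.89 = 832.38 kPa.
q_ult = 579.73 + 832.38 = 1412.1 kPa.
q_all = 1412.1 / 3 = 470.7 kPa.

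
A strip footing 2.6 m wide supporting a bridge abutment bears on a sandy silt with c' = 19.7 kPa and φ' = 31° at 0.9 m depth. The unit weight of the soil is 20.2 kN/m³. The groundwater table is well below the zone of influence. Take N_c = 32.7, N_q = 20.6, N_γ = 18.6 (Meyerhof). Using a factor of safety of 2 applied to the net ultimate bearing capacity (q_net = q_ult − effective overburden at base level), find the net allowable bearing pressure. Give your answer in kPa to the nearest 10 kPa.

Effective surcharge at the founding depth q = γ·D_f = 20.2 × 0.9 = 18.18 kPa.
q_ult = c·N_c + q·N_q + 0.5·γ·B·N_γ
     = 19.7 × 32.7 + 18.18 × 20.6 + 0.5 × 20.2 × 2.6 × 18.6
     = 644.19 + 374.51 + 488.44 = 1507.1 kPa.
Net ultimate: q_net = 1507.1 − 18.18 = 1489 kPa.
q_all(net) = 1489 / 2 = 744.48 kPa.

q_all(net) ≈ 740 kPa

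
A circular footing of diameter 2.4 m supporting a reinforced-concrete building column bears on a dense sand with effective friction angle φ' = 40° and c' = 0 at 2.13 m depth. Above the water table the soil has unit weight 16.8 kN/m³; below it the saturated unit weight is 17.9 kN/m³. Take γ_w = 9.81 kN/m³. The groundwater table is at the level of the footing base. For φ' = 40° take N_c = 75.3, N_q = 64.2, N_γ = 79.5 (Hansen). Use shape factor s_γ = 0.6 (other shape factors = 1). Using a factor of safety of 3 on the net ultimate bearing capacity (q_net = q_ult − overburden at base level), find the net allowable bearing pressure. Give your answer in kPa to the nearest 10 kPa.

q_all(net) ≈ 910 kPa

q = γ·D_f = 16.8 × 2.13 = 35.784 kPa.
For the ½γBN_γ term take γ' = 17.9 − 9.81 = 8.09 kN/m³ (soil below base is submerged).
q·N_q = 35.784 × 64.2 = 2297.3 kPa
0.5·γ·B·N_γ·s_γ = 0.5 × 8.09 × 2.4 × 79.5 × 0.6 = 463.07 kPa
q_ult = 2297.3 + 463.07 = 2760.4 kPa.
q_net = 2760.4 − 35.784 = 2724.6 kPa.
q_all(net) = 2724.6 / 3 = 908.21 kPa.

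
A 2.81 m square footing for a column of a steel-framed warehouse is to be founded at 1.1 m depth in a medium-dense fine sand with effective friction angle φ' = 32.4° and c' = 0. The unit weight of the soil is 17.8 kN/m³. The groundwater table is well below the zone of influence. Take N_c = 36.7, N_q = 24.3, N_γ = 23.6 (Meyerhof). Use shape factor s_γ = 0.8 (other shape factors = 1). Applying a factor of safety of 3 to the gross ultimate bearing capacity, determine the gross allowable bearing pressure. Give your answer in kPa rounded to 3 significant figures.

q_all ≈ 316 kPa

Effective surcharge at the founding depth q = γ·D_f = 17.8 × 1.1 = 19.58 kPa.
q_ult = q·N_q + 0.5·γ·B·N_γ·s_γ
     = 19.58 × 24.3 + 0.5 × 17.8 × 2.81 × 23.6 × 0.8
     = 475.79 + 472.17 = 947.96 kPa.
q_all = q_ult / FS = 947.96 / 3 = 315.99 kPa.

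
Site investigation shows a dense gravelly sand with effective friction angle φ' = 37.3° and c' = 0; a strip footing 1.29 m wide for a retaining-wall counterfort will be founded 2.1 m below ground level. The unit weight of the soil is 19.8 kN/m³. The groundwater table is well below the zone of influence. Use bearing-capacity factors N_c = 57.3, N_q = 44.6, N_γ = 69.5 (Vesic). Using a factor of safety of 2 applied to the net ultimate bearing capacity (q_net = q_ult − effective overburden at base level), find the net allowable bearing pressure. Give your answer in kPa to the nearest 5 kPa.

Effective surcharge at the founding depth q = γ·D_f = 19.8 × 2.1 = 41.58 kPa.
q_ult = q·N_q + 0.5·γ·B·N_γ
     = 41.58 × 44.6 + 0.5 × 19.8 × 1.29 × 69.5
     = 1854.5 + 887.58 = 2742.1 kPa.
Net ultimate: q_net = 2742.1 − 41.58 = 2700.5 kPa.
q_all(net) = 2700.5 / 2 = 1350.2 kPa.

q_all(net) ≈ 1350 kPa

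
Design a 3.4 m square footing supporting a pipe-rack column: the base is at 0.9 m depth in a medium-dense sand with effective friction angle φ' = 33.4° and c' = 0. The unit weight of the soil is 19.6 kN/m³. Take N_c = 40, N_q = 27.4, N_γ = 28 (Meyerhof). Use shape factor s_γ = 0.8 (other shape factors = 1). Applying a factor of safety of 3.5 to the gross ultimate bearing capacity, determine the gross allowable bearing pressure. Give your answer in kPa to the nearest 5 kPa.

q_all ≈ 350 kPa

Effective surcharge at the founding depth q = γ·D_f = 19.6 × 0.9 = 17.64 kPa.
q_ult = q·N_q + 0.5·γ·B·N_γ·s_γ
     = 17.64 × 27.4 + 0.5 × 19.6 × 3.4 × 28 × 0.8
     = 483.34 + 746.37 = 1229.7 kPa.
q_all = q_ult / FS = 1229.7 / 3.5 = 351.34 kPa.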